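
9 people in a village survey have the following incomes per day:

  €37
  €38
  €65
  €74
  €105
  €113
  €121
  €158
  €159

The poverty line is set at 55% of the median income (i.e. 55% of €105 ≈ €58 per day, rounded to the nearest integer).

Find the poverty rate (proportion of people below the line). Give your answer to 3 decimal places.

0.222

2 of the 9 people have income below €58.
H = 2/9 = 0.222.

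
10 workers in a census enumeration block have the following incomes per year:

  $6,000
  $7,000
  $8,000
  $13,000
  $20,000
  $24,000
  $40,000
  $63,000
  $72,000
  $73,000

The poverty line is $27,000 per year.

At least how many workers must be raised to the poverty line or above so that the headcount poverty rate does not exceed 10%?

5

6 of the 10 workers are poor, so H = 6/10 = 0.600.
A headcount ratio of at most 10% allows at most ⌊0.10 × 10⌋ = 1 poor workers.
So at least 6 − 1 = 5 must be lifted.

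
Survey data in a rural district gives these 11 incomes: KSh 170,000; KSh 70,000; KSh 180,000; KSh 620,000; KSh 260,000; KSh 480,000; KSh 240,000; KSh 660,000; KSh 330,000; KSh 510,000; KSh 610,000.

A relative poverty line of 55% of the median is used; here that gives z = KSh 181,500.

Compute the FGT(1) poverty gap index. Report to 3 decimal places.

Below z: KSh 70,000, KSh 170,000, KSh 180,000 (q = 3 of N = 11).
Shortfall ratios: (181500−70000)/181500 = 0.6143; (181500−170000)/181500 = 0.0634; (181500−180000)/181500 = 0.0083.
Sum of shortfalls = 0.685950; P₁ averages over all N: 0.685950 / 11 = 0.062.

0.062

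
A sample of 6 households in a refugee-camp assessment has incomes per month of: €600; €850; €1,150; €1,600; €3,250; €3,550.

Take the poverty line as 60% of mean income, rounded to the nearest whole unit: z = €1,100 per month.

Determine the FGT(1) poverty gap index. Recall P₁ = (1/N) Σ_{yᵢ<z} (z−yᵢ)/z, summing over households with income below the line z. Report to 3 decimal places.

Below the line: €600, €850 (q = 2 of N = 6).
Relative gaps: (1100−600)/1100 = 0.4545; (1100−850)/1100 = 0.2273.
Σ = 0.681818. Dividing by the full population N = 6 gives P₁ = 0.114.

0.114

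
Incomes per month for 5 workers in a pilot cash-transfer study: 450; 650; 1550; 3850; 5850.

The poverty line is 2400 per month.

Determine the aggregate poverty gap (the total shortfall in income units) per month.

4550

Below the line: 450, 650, 1550 (q = 3 of N = 5).
Individual gaps: 2400−450 = 1950; 2400−650 = 1750; 2400−1550 = 850.
Aggregate gap = 4550.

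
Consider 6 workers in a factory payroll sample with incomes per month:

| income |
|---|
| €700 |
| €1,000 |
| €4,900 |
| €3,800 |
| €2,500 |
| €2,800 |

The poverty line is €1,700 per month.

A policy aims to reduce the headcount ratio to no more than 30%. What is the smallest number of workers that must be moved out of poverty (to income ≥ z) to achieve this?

Currently q = 2 of N = 6 are below the line (H = 0.333).
A headcount ratio of at most 30% allows at most ⌊0.30 × 6⌋ = 1 poor workers.
So at least 2 − 1 = 1 must be lifted.

1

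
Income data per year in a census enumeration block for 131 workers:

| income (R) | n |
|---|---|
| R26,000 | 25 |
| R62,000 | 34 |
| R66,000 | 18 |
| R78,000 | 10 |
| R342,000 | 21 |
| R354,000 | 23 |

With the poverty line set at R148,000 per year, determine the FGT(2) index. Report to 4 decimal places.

Incomes under z: 25×R26,000, 34×R62,000, 18×R66,000, 10×R78,000 (q = 87 of N = 131).
Normalized shortfalls: (148000−26000)/148000 = 0.8243 (×25); (148000−62000)/148000 = 0.5811 (×34); (148000−66000)/148000 = 0.5541 (×18); (148000−78000)/148000 = 0.4730 (×10).
Squared: 0.6795 (×25); 0.3377 (×34); 0.3070 (×18); 0.2237 (×10).
Sum = 36.230643; P₂ = 36.230643 / 131 = 0.2766.

0.2766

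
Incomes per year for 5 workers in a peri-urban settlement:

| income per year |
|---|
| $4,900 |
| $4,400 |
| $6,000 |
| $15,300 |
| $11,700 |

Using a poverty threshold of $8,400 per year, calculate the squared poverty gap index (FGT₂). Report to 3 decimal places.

Below the line: $4,400, $4,900, $6,000 (q = 3 of N = 5).
Shortfall ratios: (8400−4400)/8400 = 0.4762; (8400−4900)/8400 = 0.4167; (8400−6000)/8400 = 0.2857.
Squared: 0.2268; 0.1736; 0.0816.
Sum = 0.482001; P₂ = 0.482001 / 5 = 0.096.

0.096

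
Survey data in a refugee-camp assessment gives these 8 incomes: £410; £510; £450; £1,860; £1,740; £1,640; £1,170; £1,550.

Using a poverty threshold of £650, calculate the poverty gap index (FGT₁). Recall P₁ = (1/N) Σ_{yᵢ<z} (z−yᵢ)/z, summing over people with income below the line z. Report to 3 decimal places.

Incomes under z: £410, £450, £510 (q = 3 of N = 8).
Gap ratios (z−y)/z: (650−410)/650 = 0.3692; (650−450)/650 = 0.3077; (650−510)/650 = 0.2154.
Sum of shortfalls = 0.892308; P₁ averages over all N: 0.892308 / 8 = 0.112.

0.112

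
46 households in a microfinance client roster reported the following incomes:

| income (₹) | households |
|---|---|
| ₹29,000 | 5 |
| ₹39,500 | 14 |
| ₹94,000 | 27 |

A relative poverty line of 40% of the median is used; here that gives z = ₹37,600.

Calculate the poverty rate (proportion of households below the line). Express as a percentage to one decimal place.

5 of the 46 households have income below ₹37,600.
H = 5/46 = 10.9%.

10.9%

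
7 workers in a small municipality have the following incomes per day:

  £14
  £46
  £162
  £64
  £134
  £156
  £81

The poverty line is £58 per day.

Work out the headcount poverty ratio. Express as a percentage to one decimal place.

28.6%

2 of the 7 workers have income below £58.
H = 2/7 = 28.6%.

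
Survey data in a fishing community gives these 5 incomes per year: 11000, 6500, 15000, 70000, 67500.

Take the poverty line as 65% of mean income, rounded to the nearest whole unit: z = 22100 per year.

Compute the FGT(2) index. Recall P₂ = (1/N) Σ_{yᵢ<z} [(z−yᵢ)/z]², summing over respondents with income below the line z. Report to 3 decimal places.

Incomes under z: 6500, 11000, 15000 (q = 3 of N = 5).
Gap ratios (z−y)/z: (22100−6500)/22100 = 0.7059; (22100−11000)/22100 = 0.5023; (22100−15000)/22100 = 0.3213.
Squared: 0.4983; 0.2523; 0.1032.
Sum = 0.853750; P₂ = 0.853750 / 5 = 0.171.

0.171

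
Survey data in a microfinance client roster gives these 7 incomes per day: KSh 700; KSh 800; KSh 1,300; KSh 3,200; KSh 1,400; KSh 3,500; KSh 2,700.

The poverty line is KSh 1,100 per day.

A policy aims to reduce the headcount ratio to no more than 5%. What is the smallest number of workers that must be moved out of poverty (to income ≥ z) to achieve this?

2

2 of the 7 workers are poor, so H = 2/7 = 0.286.
A headcount ratio of at most 5% allows at most ⌊0.05 × 7⌋ = 0 poor workers.
So at least 2 − 0 = 2 must be lifted.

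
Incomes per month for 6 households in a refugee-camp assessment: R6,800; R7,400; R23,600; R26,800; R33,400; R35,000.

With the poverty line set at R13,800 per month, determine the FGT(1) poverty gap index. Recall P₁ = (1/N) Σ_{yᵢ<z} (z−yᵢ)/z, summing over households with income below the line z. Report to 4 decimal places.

0.1618

Below z: R6,800, R7,400 (q = 2 of N = 6).
Relative gaps: (13800−6800)/13800 = 0.5072; (13800−7400)/13800 = 0.4638.
Sum of shortfalls = 0.971014; P₁ averages over all N: 0.971014 / 6 = 0.1618.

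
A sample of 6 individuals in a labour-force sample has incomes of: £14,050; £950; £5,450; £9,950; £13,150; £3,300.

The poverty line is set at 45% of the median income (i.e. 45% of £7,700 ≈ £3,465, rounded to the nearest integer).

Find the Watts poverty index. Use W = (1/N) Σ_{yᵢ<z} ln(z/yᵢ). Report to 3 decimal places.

0.224

Incomes under z: £950, £3,300 (q = 2 of N = 6).
Log shortfalls: ln(3465/950) = 1.2940; ln(3465/3300) = 0.0488.
W = 1.342796 / 6 = 0.224.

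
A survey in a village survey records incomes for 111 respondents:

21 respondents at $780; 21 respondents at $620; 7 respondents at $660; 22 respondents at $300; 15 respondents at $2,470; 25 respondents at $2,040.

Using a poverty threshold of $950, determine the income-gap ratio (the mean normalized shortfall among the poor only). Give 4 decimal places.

0.3978

Below z: 22×$300, 21×$620, 7×$660, 21×$780 (q = 71 of N = 111).
Relative gaps: 0.6842 (×22), 0.3474 (×21), 0.3053 (×7), 0.1789 (×21); sum = 28.242105.
I averages over the q = 71 poor units only: 28.242105 / 71 = 0.3978.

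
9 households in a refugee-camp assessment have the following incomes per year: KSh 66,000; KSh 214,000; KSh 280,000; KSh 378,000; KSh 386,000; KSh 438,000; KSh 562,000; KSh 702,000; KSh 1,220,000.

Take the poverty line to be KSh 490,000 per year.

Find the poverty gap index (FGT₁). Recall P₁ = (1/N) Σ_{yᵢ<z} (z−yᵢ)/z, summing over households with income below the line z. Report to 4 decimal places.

Below z: KSh 66,000, KSh 214,000, KSh 280,000, KSh 378,000, KSh 386,000, KSh 438,000 (q = 6 of N = 9).
Relative gaps: (490000−66000)/490000 = 0.8653; (490000−214000)/490000 = 0.5633; (490000−280000)/490000 = 0.4286; (490000−378000)/490000 = 0.2286; (490000−386000)/490000 = 0.2122; (490000−438000)/490000 = 0.1061.
Sum of shortfalls = 2.404082; P₁ averages over all N: 2.404082 / 9 = 0.2671.

0.2671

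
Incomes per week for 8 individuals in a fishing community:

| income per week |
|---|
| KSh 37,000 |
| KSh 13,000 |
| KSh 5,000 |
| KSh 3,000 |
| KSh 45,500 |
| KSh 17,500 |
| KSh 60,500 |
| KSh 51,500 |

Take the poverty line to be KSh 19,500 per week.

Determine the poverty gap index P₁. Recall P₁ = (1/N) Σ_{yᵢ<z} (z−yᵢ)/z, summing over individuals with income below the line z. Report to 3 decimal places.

Below z: KSh 3,000, KSh 5,000, KSh 13,000, KSh 17,500 (q = 4 of N = 8).
Relative gaps: (19500−3000)/19500 = 0.8462; (19500−5000)/19500 = 0.7436; (19500−13000)/19500 = 0.3333; (19500−17500)/19500 = 0.1026.
Sum of shortfalls = 2.025641; P₁ averages over all N: 2.025641 / 8 = 0.253.

0.253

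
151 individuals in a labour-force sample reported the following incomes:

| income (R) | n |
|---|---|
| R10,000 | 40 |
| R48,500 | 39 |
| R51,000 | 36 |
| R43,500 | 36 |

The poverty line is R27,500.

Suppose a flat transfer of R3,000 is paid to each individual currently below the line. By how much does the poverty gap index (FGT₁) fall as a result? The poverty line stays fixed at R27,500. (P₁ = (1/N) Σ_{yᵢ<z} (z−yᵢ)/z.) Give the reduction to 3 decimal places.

0.029

Before: below the line — 40×R10,000; poverty gap index (FGT₁) = 0.16857.
After the R3,000 transfer: below the line — 40×R13,000; poverty gap index (FGT₁) = 0.13967.
Reduction = 0.16857 − 0.13967 = 0.029.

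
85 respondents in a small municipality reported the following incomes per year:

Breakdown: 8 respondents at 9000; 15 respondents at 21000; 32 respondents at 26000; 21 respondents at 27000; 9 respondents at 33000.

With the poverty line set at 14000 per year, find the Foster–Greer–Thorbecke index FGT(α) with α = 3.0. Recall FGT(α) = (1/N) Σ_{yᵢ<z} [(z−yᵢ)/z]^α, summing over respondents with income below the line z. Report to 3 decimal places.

0.004

Incomes under z: 8×9000 (q = 8 of N = 85).
Normalized shortfalls: (14000−9000)/14000 = 0.3571 (×8).
Raised to α = 3.0: 0.04555 (×8).
Sum = 0.364431; FGT(3.0) = 0.364431 / 85 = 0.004.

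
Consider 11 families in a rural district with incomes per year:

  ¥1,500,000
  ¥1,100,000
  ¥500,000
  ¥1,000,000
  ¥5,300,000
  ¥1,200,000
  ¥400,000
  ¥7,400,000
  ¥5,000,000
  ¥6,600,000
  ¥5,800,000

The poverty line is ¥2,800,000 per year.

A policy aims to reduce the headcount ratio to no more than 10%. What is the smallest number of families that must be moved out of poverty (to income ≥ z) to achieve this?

6 of the 11 families are poor, so H = 6/11 = 0.545.
A headcount ratio of at most 10% allows at most ⌊0.10 × 11⌋ = 1 poor families.
So at least 6 − 1 = 5 must be lifted.

5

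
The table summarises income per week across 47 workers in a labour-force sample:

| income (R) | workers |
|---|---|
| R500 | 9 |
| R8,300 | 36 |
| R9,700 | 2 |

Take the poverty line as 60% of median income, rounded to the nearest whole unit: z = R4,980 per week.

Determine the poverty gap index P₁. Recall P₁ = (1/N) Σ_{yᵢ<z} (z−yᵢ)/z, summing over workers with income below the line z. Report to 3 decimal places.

0.172

Incomes under z: 9×R500 (q = 9 of N = 47).
Gap ratios (z−y)/z: (4980−500)/4980 = 0.8996 (×9).
Σ = 8.096386. Dividing by the full population N = 47 gives P₁ = 0.172.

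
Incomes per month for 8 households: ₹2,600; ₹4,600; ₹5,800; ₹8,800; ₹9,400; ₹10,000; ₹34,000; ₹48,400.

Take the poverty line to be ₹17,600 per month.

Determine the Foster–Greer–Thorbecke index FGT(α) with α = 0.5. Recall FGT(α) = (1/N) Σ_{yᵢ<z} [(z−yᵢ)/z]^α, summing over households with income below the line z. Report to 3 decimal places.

Below z: ₹2,600, ₹4,600, ₹5,800, ₹8,800, ₹9,400, ₹10,000 (q = 6 of N = 8).
Normalized shortfalls: (17600−2600)/17600 = 0.8523; (17600−4600)/17600 = 0.7386; (17600−5800)/17600 = 0.6705; (17600−8800)/17600 = 0.5000; (17600−9400)/17600 = 0.4659; (17600−10000)/17600 = 0.4318.
Raised to α = 0.5: 0.92319; 0.85944; 0.81881; 0.70711; 0.68258; 0.65713.
Sum = 4.648249; FGT(0.5) = 4.648249 / 8 = 0.581.

0.581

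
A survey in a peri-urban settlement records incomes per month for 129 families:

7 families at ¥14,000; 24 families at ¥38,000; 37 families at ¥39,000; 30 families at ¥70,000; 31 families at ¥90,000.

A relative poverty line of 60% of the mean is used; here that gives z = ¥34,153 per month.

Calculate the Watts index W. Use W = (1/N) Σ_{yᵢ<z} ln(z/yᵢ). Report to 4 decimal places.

Below the line: 7×¥14,000 (q = 7 of N = 129).
ln(z/y) terms: ln(34153/14000) = 0.8918 (×7).
W = 6.242552 / 129 = 0.0484.

0.0484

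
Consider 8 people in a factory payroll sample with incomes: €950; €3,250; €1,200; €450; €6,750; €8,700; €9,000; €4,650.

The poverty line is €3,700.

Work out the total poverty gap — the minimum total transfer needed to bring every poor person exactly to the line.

€8,950

Below z: €450, €950, €1,200, €3,250 (q = 4 of N = 8).
Individual gaps: 3700−450 = 3250; 3700−950 = 2750; 3700−1200 = 2500; 3700−3250 = 450.
Aggregate gap = €8,950.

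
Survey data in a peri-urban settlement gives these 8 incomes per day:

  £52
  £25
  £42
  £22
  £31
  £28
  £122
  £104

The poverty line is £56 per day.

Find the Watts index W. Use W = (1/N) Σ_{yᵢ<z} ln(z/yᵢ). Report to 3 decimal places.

Poor units: £22, £25, £28, £31, £42, £52 (q = 6 of N = 8).
Log shortfalls: ln(56/22) = 0.9343; ln(56/25) = 0.8065; ln(56/28) = 0.6931; ln(56/31) = 0.5914; ln(56/42) = 0.2877; ln(56/52) = 0.0741.
W = 3.387087 / 8 = 0.423.

0.423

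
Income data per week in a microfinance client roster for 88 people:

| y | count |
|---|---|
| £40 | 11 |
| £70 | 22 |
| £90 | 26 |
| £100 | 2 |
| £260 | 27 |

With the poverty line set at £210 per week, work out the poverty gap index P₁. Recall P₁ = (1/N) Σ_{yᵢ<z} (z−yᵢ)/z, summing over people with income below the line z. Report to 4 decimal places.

Below the line: 11×£40, 22×£70, 26×£90, 2×£100 (q = 61 of N = 88).
Normalized shortfalls: (210−40)/210 = 0.8095 (×11); (210−70)/210 = 0.6667 (×22); (210−90)/210 = 0.5714 (×26); (210−100)/210 = 0.5238 (×2).
Sum of shortfalls = 39.476190; P₁ averages over all N: 39.476190 / 88 = 0.4486.

0.4486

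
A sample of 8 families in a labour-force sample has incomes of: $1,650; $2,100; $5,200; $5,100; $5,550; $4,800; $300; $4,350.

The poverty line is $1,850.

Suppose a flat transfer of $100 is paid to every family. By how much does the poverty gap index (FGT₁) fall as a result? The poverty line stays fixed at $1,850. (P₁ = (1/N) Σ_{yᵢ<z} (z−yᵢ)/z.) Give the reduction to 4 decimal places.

Before: below the line — $300, $1,650; poverty gap index (FGT₁) = 0.118243.
After the $100 transfer: below the line — $400, $1,750; poverty gap index (FGT₁) = 0.104730.
Reduction = 0.118243 − 0.104730 = 0.0135.

0.0135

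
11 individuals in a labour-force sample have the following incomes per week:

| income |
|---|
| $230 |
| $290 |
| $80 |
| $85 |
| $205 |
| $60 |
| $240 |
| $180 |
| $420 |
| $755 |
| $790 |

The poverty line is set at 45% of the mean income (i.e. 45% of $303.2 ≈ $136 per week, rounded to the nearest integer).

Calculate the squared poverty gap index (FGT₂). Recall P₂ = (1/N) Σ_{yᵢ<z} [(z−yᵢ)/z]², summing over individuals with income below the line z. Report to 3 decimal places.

0.057

Below z: $60, $80, $85 (q = 3 of N = 11).
Shortfall ratios: (136−60)/136 = 0.5588; (136−80)/136 = 0.4118; (136−85)/136 = 0.3750.
Squared: 0.3123; 0.1696; 0.1406.
Sum = 0.622459; P₂ = 0.622459 / 11 = 0.057.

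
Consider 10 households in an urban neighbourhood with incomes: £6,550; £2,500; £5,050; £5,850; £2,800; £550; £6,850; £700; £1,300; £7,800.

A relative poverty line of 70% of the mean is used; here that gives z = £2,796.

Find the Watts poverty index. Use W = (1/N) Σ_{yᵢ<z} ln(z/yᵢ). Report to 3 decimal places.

0.389

Below z: £550, £700, £1,300, £2,500 (q = 4 of N = 10).
Log shortfalls: ln(2796/550) = 1.6260; ln(2796/700) = 1.3849; ln(2796/1300) = 0.7658; ln(2796/2500) = 0.1119.
W = 3.888616 / 10 = 0.389.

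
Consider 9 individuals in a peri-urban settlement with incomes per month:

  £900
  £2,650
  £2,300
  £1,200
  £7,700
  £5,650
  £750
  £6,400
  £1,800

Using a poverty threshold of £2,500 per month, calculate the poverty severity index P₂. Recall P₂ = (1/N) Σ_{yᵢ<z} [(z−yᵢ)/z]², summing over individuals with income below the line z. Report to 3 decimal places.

Below the line: £750, £900, £1,200, £1,800, £2,300 (q = 5 of N = 9).
Gap ratios (z−y)/z: (2500−750)/2500 = 0.7000; (2500−900)/2500 = 0.6400; (2500−1200)/2500 = 0.5200; (2500−1800)/2500 = 0.2800; (2500−2300)/2500 = 0.0800.
Squared: 0.4900; 0.4096; 0.2704; 0.0784; 0.0064.
Sum = 1.254800; P₂ = 1.254800 / 9 = 0.139.

0.139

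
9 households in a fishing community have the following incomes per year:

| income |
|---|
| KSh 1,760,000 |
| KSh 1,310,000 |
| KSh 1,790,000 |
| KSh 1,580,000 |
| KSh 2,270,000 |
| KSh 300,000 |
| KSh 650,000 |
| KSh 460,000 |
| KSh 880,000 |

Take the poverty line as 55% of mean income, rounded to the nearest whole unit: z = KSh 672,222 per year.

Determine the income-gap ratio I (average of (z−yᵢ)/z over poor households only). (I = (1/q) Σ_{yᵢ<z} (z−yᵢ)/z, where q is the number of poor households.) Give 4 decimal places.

0.3008

Incomes under z: KSh 300,000, KSh 460,000, KSh 650,000 (q = 3 of N = 9).
Shortfall ratios (z−y)/z: 0.5537, 0.3157, 0.0331; sum = 0.902479.
I averages over the q = 3 poor units only: 0.902479 / 3 = 0.3008.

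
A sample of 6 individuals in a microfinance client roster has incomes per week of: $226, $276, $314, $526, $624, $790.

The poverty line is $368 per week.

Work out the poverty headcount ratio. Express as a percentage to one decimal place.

3 of the 6 individuals have income below $368.
H = 3/6 = 50.0%.

50.0%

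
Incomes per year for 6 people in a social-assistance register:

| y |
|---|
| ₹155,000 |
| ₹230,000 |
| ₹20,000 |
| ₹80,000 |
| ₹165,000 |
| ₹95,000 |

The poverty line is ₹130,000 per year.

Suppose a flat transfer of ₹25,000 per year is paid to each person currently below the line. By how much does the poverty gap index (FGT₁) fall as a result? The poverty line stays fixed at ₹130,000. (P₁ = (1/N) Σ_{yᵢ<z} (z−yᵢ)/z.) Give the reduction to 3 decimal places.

Before: below the line — ₹20,000, ₹80,000, ₹95,000; poverty gap index (FGT₁) = 0.25000.
After the ₹25,000 transfer: below the line — ₹45,000, ₹105,000, ₹120,000; poverty gap index (FGT₁) = 0.15385.
Reduction = 0.25000 − 0.15385 = 0.096.

0.096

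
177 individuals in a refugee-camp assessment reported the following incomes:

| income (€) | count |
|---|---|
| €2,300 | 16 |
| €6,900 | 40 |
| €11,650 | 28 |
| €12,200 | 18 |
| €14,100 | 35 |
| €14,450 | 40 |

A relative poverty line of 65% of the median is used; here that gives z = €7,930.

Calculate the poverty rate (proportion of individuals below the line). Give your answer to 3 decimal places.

56 of the 177 individuals have income below €7,930.
H = 56/177 = 0.316.

0.316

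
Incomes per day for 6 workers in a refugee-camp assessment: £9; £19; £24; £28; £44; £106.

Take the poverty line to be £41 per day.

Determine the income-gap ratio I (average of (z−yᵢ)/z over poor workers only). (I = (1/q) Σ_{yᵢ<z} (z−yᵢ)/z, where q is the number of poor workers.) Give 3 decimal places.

0.512

Below z: £9, £19, £24, £28 (q = 4 of N = 6).
Relative gaps: 0.7805, 0.5366, 0.4146, 0.3171; sum = 2.048780.
The income-gap ratio divides by q (the poor only): 2.048780 / 4 = 0.512.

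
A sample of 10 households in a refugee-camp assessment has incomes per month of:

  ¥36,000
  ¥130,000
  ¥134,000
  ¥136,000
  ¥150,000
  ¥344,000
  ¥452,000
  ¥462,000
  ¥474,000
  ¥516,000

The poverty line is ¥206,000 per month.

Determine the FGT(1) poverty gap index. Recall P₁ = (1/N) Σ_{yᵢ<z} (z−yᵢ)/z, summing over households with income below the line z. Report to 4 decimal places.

0.2155

Incomes under z: ¥36,000, ¥130,000, ¥134,000, ¥136,000, ¥150,000 (q = 5 of N = 10).
Relative gaps: (206000−36000)/206000 = 0.8252; (206000−130000)/206000 = 0.3689; (206000−134000)/206000 = 0.3495; (206000−136000)/206000 = 0.3398; (206000−150000)/206000 = 0.2718.
Sum of shortfalls = 2.155340; P₁ averages over all N: 2.155340 / 10 = 0.2155.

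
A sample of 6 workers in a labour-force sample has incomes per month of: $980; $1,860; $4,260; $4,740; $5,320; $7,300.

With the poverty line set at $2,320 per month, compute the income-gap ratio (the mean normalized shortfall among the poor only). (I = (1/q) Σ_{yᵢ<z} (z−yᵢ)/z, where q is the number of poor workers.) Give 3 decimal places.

Poor units: $980, $1,860 (q = 2 of N = 6).
Shortfall ratios (z−y)/z: 0.5776, 0.1983; sum = 0.775862.
I averages over the q = 2 poor units only: 0.775862 / 2 = 0.388.

0.388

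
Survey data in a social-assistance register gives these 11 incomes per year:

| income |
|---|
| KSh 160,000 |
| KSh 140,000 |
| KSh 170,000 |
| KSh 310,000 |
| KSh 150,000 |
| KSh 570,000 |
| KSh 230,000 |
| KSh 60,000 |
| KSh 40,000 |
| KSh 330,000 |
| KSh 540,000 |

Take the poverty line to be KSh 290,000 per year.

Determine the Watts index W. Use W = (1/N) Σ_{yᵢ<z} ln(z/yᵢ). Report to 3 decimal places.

0.573

Below the line: KSh 40,000, KSh 60,000, KSh 140,000, KSh 150,000, KSh 160,000, KSh 170,000, KSh 230,000 (q = 7 of N = 11).
Log shortfalls: ln(290000/40000) = 1.9810; ln(290000/60000) = 1.5755; ln(290000/140000) = 0.7282; ln(290000/150000) = 0.6592; ln(290000/160000) = 0.5947; ln(290000/170000) = 0.5341; ln(290000/230000) = 0.2318.
W = 6.304613 / 11 = 0.573.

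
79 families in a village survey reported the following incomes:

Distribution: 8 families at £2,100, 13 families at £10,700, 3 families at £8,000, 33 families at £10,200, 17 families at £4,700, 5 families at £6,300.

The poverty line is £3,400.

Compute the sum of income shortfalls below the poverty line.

Poor units: 8×£2,100 (q = 8 of N = 79).
Individual gaps: 8×(3400−2100) = 10400.
Aggregate gap = £10,400.

£10,400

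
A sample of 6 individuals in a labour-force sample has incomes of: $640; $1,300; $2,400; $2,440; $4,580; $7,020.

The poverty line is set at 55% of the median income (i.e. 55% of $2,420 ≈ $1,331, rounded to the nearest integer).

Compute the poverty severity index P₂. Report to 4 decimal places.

Below z: $640, $1,300 (q = 2 of N = 6).
Gap ratios (z−y)/z: (1331−640)/1331 = 0.5192; (1331−1300)/1331 = 0.0233.
Squared: 0.2695; 0.0005.
Sum = 0.270068; P₂ = 0.270068 / 6 = 0.0450.

0.0450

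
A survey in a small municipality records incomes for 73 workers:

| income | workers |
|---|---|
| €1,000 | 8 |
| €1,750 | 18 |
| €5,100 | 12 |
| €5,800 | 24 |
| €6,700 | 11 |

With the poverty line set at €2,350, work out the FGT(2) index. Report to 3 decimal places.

0.052

Incomes under z: 8×€1,000, 18×€1,750 (q = 26 of N = 73).
Shortfall ratios: (2350−1000)/2350 = 0.5745 (×8); (2350−1750)/2350 = 0.2553 (×18).
Squared: 0.3300 (×8); 0.0652 (×18).
Sum = 3.813490; P₂ = 3.813490 / 73 = 0.052.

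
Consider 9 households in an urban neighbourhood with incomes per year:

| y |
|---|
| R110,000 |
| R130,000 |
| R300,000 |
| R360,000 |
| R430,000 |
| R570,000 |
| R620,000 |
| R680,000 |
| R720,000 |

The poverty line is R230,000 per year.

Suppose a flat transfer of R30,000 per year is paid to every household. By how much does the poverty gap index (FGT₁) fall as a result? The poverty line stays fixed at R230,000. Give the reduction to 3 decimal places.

Before: below the line — R110,000, R130,000; poverty gap index (FGT₁) = 0.10628.
After the R30,000 transfer: below the line — R140,000, R160,000; poverty gap index (FGT₁) = 0.07729.
Reduction = 0.10628 − 0.07729 = 0.029.

0.029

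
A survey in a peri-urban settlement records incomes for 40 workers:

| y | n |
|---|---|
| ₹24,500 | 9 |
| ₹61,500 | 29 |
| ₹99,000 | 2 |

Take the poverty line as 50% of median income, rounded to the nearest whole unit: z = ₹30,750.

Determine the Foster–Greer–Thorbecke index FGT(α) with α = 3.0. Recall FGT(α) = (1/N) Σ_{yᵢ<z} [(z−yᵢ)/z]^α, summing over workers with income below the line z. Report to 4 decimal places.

0.0019

Poor units: 9×₹24,500 (q = 9 of N = 40).
Relative gaps: (30750−24500)/30750 = 0.2033 (×9).
Raised to α = 3.0: 0.00840 (×9).
Sum = 0.075570; FGT(3.0) = 0.075570 / 40 = 0.0019.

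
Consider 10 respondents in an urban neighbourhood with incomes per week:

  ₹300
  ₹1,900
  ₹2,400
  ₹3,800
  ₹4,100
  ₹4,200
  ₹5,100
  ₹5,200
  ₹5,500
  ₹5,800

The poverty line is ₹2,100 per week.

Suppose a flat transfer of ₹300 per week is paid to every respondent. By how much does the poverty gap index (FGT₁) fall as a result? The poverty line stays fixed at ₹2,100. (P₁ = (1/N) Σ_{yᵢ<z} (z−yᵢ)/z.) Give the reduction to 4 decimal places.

Before: below the line — ₹300, ₹1,900; poverty gap index (FGT₁) = 0.095238.
After the ₹300 transfer: below the line — ₹600; poverty gap index (FGT₁) = 0.071429.
Reduction = 0.095238 − 0.071429 = 0.0238.

0.0238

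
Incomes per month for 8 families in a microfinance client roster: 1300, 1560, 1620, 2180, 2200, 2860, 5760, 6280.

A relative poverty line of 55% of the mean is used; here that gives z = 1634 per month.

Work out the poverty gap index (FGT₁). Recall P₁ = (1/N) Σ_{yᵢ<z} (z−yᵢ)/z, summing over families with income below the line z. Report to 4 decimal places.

0.0323

Incomes under z: 1300, 1560, 1620 (q = 3 of N = 8).
Shortfall ratios: (1634−1300)/1634 = 0.2044; (1634−1560)/1634 = 0.0453; (1634−1620)/1634 = 0.0086.
Sum of shortfalls = 0.258262; P₁ averages over all N: 0.258262 / 8 = 0.0323.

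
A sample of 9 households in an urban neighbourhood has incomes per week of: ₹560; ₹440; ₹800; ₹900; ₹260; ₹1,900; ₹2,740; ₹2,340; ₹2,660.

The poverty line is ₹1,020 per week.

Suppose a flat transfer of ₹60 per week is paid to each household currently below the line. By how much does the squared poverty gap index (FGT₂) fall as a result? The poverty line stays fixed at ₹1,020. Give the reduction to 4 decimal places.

Before: below the line — ₹260, ₹440, ₹560, ₹800, ₹900; squared poverty gap index (FGT₂) = 0.126917.
After the ₹60 transfer: below the line — ₹320, ₹500, ₹620, ₹860, ₹960; squared poverty gap index (FGT₂) = 0.101414.
Reduction = 0.126917 − 0.101414 = 0.0255.

0.0255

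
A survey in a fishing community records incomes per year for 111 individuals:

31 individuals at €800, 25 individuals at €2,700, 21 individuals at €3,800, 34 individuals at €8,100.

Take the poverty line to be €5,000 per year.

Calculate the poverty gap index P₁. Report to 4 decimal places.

0.3836

Incomes under z: 31×€800, 25×€2,700, 21×€3,800 (q = 77 of N = 111).
Shortfall ratios: (5000−800)/5000 = 0.8400 (×31); (5000−2700)/5000 = 0.4600 (×25); (5000−3800)/5000 = 0.2400 (×21).
Σ = 42.580000. Dividing by the full population N = 111 gives P₁ = 0.3836.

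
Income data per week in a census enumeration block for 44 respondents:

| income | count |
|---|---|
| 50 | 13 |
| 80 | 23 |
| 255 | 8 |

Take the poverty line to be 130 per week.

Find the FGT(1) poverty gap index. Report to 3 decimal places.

Poor units: 13×50, 23×80 (q = 36 of N = 44).
Shortfall ratios: (130−50)/130 = 0.6154 (×13); (130−80)/130 = 0.3846 (×23).
Σ = 16.846154. Dividing by the full population N = 44 gives P₁ = 0.383.

0.383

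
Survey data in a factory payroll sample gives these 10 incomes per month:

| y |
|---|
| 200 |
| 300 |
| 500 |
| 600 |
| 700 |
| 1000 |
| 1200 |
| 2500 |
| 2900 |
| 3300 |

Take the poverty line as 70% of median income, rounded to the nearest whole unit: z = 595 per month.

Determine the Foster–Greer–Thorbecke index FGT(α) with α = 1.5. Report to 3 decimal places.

0.095

Below z: 200, 300, 500 (q = 3 of N = 10).
Normalized shortfalls: (595−200)/595 = 0.6639; (595−300)/595 = 0.4958; (595−500)/595 = 0.1597.
Raised to α = 1.5: 0.54090; 0.34911; 0.06380.
Sum = 0.953809; FGT(1.5) = 0.953809 / 10 = 0.095.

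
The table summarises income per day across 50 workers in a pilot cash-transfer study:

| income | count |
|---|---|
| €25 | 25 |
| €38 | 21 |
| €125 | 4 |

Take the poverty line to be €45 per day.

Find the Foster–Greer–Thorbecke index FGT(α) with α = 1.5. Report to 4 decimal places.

Poor units: 25×€25, 21×€38 (q = 46 of N = 50).
Relative gaps: (45−25)/45 = 0.4444 (×25); (45−38)/45 = 0.1556 (×21).
Raised to α = 1.5: 0.29630 (×25); 0.06135 (×21).
Sum = 8.695798; FGT(1.5) = 8.695798 / 50 = 0.1739.

0.1739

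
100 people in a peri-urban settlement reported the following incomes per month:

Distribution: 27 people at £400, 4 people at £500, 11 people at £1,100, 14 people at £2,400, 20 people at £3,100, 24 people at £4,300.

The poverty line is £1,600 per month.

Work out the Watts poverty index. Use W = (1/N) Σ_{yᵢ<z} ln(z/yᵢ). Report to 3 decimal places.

Below the line: 27×£400, 4×£500, 11×£1,100 (q = 42 of N = 100).
Log gaps: ln(1600/400) = 1.3863 (×27); ln(1600/500) = 1.1632 (×4); ln(1600/1100) = 0.3747 (×11).
W = 46.204179 / 100 = 0.462.

0.462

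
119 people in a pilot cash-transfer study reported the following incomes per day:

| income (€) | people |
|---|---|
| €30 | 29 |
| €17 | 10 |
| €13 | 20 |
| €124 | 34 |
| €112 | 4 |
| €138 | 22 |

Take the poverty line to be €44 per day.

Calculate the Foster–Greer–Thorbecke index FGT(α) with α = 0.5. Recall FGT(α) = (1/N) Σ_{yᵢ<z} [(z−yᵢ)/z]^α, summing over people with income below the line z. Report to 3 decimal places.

Below the line: 20×€13, 10×€17, 29×€30 (q = 59 of N = 119).
Relative gaps: (44−13)/44 = 0.7045 (×20); (44−17)/44 = 0.6136 (×10); (44−30)/44 = 0.3182 (×29).
Raised to α = 0.5: 0.83937 (×20); 0.78335 (×10); 0.56408 (×29).
Sum = 40.979142; FGT(0.5) = 40.979142 / 119 = 0.344.

0.344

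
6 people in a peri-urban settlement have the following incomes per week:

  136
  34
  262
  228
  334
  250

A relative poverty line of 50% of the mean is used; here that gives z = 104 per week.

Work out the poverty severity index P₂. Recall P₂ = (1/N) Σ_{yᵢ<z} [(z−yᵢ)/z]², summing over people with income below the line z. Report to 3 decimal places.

0.076

Incomes under z: 34 (q = 1 of N = 6).
Shortfall ratios: (104−34)/104 = 0.6731.
Squared: 0.4530.
Sum = 0.453033; P₂ = 0.453033 / 6 = 0.076.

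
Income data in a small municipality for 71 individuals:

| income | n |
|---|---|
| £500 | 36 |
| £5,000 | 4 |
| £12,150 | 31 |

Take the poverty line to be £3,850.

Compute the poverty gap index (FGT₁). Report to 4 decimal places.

Below the line: 36×£500 (q = 36 of N = 71).
Relative gaps: (3850−500)/3850 = 0.8701 (×36).
Σ = 31.324675. Dividing by the full population N = 71 gives P₁ = 0.4412.

0.4412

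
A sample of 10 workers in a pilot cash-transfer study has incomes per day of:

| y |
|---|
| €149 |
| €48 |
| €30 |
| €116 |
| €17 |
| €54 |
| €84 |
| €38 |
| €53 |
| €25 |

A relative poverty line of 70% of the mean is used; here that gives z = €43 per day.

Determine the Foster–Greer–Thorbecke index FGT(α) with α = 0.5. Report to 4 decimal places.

Below z: €17, €25, €30, €38 (q = 4 of N = 10).
Gap ratios (z−y)/z: (43−17)/43 = 0.6047; (43−25)/43 = 0.4186; (43−30)/43 = 0.3023; (43−38)/43 = 0.1163.
Raised to α = 0.5: 0.77759; 0.64700; 0.54984; 0.34100.
Sum = 2.315428; FGT(0.5) = 2.315428 / 10 = 0.2315.

0.2315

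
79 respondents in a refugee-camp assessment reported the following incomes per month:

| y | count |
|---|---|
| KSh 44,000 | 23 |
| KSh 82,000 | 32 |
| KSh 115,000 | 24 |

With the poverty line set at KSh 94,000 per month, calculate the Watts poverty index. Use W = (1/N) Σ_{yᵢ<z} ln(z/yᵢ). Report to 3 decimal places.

0.276

Below the line: 23×KSh 44,000, 32×KSh 82,000 (q = 55 of N = 79).
Log gaps: ln(94000/44000) = 0.7591 (×23); ln(94000/82000) = 0.1366 (×32).
W = 21.829836 / 79 = 0.276.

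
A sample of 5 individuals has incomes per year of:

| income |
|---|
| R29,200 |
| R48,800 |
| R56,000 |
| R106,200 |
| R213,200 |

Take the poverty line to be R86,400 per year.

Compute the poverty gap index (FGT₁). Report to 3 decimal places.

Poor units: R29,200, R48,800, R56,000 (q = 3 of N = 5).
Relative gaps: (86400−29200)/86400 = 0.6620; (86400−48800)/86400 = 0.4352; (86400−56000)/86400 = 0.3519.
Σ = 1.449074. Dividing by the full population N = 5 gives P₁ = 0.290.

0.290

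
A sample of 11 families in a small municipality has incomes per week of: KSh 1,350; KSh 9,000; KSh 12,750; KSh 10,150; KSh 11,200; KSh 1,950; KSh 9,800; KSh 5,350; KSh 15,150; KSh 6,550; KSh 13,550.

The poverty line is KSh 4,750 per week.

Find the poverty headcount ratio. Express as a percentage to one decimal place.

18.2%

2 of the 11 families have income below KSh 4,750.
H = 2/11 = 18.2%.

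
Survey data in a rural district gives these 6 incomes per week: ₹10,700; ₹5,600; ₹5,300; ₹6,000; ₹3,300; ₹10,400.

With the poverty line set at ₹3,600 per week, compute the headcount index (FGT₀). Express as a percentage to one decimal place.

1 of the 6 families have income below ₹3,600.
H = 1/6 = 16.7%.

16.7%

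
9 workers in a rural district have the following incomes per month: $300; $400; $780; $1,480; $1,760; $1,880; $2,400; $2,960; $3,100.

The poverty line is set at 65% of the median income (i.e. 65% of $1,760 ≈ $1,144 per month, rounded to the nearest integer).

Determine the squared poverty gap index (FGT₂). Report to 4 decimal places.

0.1187

Below the line: $300, $400, $780 (q = 3 of N = 9).
Normalized shortfalls: (1144−300)/1144 = 0.7378; (1144−400)/1144 = 0.6503; (1144−780)/1144 = 0.3182.
Squared: 0.5443; 0.4230; 0.1012.
Sum = 1.068487; P₂ = 1.068487 / 9 = 0.1187.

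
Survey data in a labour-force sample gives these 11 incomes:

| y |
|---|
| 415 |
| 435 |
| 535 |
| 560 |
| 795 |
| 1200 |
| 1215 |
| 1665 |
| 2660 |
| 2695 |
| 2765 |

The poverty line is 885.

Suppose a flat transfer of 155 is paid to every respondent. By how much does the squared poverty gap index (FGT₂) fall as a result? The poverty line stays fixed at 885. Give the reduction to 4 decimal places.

Before: below the line — 415, 435, 535, 560, 795; squared poverty gap index (FGT₂) = 0.076563.
After the 155 transfer: below the line — 570, 590, 690, 715; squared poverty gap index (FGT₂) = 0.029386.
Reduction = 0.076563 − 0.029386 = 0.0472.

0.0472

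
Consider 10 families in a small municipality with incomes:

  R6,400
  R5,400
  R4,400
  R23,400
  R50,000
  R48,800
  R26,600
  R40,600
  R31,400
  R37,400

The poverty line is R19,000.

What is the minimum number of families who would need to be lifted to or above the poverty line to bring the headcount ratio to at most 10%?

3 of the 10 families are poor, so H = 3/10 = 0.300.
A headcount ratio of at most 10% allows at most ⌊0.10 × 10⌋ = 1 poor families.
So at least 3 − 1 = 2 must be lifted.

2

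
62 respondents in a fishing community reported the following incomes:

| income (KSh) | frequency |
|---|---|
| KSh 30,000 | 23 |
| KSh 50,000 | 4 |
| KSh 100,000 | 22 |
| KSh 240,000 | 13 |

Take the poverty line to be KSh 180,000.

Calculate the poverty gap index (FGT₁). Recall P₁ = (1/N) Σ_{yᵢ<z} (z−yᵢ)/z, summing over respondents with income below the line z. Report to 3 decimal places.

Below z: 23×KSh 30,000, 4×KSh 50,000, 22×KSh 100,000 (q = 49 of N = 62).
Normalized shortfalls: (180000−30000)/180000 = 0.8333 (×23); (180000−50000)/180000 = 0.7222 (×4); (180000−100000)/180000 = 0.4444 (×22).
Σ = 31.833333. Dividing by the full population N = 62 gives P₁ = 0.513.

0.513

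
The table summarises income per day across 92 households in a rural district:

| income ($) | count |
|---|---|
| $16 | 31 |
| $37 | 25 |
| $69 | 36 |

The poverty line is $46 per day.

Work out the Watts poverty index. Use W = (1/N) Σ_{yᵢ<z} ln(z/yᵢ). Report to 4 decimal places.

Poor units: 31×$16, 25×$37 (q = 56 of N = 92).
Log shortfalls: ln(46/16) = 1.0561 (×31); ln(46/37) = 0.2177 (×25).
W = 38.180720 / 92 = 0.4150.

0.4150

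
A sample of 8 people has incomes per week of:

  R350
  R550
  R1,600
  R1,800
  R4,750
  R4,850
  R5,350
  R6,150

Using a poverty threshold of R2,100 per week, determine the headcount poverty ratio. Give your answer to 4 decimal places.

0.5000

4 of the 8 people have income below R2,100.
H = 4/8 = 0.5000.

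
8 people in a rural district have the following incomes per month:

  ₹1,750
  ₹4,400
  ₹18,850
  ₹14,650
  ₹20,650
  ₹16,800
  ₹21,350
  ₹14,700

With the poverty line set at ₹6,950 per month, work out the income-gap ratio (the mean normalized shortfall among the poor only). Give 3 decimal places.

0.558

Below z: ₹1,750, ₹4,400 (q = 2 of N = 8).
Shortfall ratios (z−y)/z: 0.7482, 0.3669; sum = 1.115108.
The income-gap ratio divides by q (the poor only): 1.115108 / 2 = 0.558.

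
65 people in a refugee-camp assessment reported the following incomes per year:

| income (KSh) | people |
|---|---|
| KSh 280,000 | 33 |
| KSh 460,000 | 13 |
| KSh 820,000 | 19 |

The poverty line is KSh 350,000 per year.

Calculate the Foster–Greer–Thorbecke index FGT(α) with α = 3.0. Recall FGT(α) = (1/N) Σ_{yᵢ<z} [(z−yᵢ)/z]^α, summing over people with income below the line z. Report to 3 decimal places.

0.004

Poor units: 33×KSh 280,000 (q = 33 of N = 65).
Gap ratios (z−y)/z: (350000−280000)/350000 = 0.2000 (×33).
Raised to α = 3.0: 0.00800 (×33).
Sum = 0.264000; FGT(3.0) = 0.264000 / 65 = 0.004.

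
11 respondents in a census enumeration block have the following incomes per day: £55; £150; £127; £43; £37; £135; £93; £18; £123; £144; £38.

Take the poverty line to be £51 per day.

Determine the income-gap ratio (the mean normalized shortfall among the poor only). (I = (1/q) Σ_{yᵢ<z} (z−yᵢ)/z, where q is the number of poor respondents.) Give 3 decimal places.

Below the line: £18, £37, £38, £43 (q = 4 of N = 11).
Relative gaps: 0.6471, 0.2745, 0.2549, 0.1569; sum = 1.333333.
I averages over the q = 4 poor units only: 1.333333 / 4 = 0.333.

0.333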